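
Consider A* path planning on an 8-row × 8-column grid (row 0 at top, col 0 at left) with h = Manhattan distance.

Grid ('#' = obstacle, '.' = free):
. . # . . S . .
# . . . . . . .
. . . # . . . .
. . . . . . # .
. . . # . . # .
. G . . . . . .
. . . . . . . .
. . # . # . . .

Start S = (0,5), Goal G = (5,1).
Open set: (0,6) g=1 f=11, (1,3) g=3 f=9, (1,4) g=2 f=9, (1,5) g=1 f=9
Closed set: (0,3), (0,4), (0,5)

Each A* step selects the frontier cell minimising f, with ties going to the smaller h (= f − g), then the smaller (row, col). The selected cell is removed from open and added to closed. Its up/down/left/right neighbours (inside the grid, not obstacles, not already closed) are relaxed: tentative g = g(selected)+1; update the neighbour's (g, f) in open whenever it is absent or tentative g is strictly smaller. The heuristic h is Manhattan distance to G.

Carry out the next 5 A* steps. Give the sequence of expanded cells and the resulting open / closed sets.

step 1: expand (1,3) (f=9, h=6) → closed; open now [(0,6) g=1 f=11, (1,2) g=4 f=9, (1,4) g=2 f=9, (1,5) g=1 f=9]
step 2: expand (1,2) (f=9, h=5) → closed; open now [(0,6) g=1 f=11, (1,1) g=5 f=9, (1,4) g=2 f=9, (1,5) g=1 f=9, (2,2) g=5 f=9]
step 3: expand (1,1) (f=9, h=4) → closed; open now [(0,1) g=6 f=11, (0,6) g=1 f=11, (1,4) g=2 f=9, (1,5) g=1 f=9, (2,1) g=6 f=9, (2,2) g=5 f=9]
step 4: expand (2,1) (f=9, h=3) → closed; open now [(0,1) g=6 f=11, (0,6) g=1 f=11, (1,4) g=2 f=9, (1,5) g=1 f=9, (2,0) g=7 f=11, (2,2) g=5 f=9, (3,1) g=7 f=9]
step 5: expand (3,1) (f=9, h=2) → closed; open now [(0,1) g=6 f=11, (0,6) g=1 f=11, (1,4) g=2 f=9, (1,5) g=1 f=9, (2,0) g=7 f=11, (2,2) g=5 f=9, (3,0) g=8 f=11, (3,2) g=8 f=11, (4,1) g=8 f=9]

order=[(1,3) → (1,2) → (1,1) → (2,1) → (3,1)]; open=[(0,1) g=6 f=11, (0,6) g=1 f=11, (1,4) g=2 f=9, (1,5) g=1 f=9, (2,0) g=7 f=11, (2,2) g=5 f=9, (3,0) g=8 f=11, (3,2) g=8 f=11, (4,1) g=8 f=9]; closed=[(0,3), (0,4), (0,5), (1,1), (1,2), (1,3), (2,1), (3,1)]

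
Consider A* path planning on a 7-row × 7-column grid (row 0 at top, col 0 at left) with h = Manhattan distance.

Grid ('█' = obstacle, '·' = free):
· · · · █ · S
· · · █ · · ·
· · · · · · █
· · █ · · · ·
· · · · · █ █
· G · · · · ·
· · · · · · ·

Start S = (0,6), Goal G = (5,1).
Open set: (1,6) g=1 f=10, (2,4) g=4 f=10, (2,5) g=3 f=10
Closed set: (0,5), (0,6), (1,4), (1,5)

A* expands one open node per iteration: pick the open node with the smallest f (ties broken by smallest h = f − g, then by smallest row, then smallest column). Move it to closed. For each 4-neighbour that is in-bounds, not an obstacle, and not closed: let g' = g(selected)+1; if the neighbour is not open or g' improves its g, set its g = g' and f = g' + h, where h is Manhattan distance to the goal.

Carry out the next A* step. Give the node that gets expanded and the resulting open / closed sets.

expanded=(2,4); open=[(1,6) g=1 f=10, (2,3) g=5 f=10, (2,5) g=3 f=10, (3,4) g=5 f=10]; closed=[(0,5), (0,6), (1,4), (1,5), (2,4)]

step 1: expand (2,4) (f=10, h=6) → closed; open now [(1,6) g=1 f=10, (2,3) g=5 f=10, (2,5) g=3 f=10, (3,4) g=5 f=10]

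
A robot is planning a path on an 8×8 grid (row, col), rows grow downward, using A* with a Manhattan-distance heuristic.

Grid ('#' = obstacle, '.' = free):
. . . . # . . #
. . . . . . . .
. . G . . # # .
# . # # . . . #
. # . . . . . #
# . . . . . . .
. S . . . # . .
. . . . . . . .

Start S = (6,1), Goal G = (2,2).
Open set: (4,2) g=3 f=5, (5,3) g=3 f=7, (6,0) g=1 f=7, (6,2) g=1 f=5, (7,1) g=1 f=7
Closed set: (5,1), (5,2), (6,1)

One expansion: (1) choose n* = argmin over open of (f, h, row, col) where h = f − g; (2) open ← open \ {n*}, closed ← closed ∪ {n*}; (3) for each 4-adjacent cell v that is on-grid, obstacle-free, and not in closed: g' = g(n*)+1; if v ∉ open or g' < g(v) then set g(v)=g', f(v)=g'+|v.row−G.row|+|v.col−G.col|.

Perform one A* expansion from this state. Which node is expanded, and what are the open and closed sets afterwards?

step 1: expand (4,2) (f=5, h=2) → closed; open now [(4,3) g=4 f=7, (5,3) g=3 f=7, (6,0) g=1 f=7, (6,2) g=1 f=5, (7,1) g=1 f=7]

expanded=(4,2); open=[(4,3) g=4 f=7, (5,3) g=3 f=7, (6,0) g=1 f=7, (6,2) g=1 f=5, (7,1) g=1 f=7]; closed=[(4,2), (5,1), (5,2), (6,1)]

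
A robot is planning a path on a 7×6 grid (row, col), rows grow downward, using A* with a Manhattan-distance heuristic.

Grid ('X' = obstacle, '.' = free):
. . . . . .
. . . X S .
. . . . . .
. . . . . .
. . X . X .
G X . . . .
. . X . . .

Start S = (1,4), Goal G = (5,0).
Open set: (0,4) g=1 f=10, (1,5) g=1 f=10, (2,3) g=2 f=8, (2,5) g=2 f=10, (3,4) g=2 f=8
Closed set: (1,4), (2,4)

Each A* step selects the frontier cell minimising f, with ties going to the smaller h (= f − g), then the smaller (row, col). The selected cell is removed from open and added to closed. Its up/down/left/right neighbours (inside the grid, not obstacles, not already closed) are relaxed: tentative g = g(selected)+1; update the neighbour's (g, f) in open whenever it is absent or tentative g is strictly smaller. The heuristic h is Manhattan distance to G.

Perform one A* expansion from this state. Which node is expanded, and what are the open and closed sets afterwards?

step 1: expand (2,3) (f=8, h=6) → closed; open now [(0,4) g=1 f=10, (1,5) g=1 f=10, (2,2) g=3 f=8, (2,5) g=2 f=10, (3,3) g=3 f=8, (3,4) g=2 f=8]

expanded=(2,3); open=[(0,4) g=1 f=10, (1,5) g=1 f=10, (2,2) g=3 f=8, (2,5) g=2 f=10, (3,3) g=3 f=8, (3,4) g=2 f=8]; closed=[(1,4), (2,3), (2,4)]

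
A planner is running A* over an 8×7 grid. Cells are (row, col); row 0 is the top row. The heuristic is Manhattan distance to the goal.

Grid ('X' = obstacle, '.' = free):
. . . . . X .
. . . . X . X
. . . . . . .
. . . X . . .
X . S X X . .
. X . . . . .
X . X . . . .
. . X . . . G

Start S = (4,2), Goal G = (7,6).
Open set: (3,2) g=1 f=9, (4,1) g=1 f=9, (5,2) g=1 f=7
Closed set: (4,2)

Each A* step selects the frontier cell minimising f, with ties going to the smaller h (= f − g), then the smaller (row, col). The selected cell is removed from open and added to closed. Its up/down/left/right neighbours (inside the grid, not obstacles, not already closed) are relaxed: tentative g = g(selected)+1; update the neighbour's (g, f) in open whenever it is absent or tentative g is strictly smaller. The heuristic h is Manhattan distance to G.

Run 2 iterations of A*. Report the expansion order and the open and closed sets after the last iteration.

order=[(5,2) → (5,3)]; open=[(3,2) g=1 f=9, (4,1) g=1 f=9, (5,4) g=3 f=7, (6,3) g=3 f=7]; closed=[(4,2), (5,2), (5,3)]

step 1: expand (5,2) (f=7, h=6) → closed; open now [(3,2) g=1 f=9, (4,1) g=1 f=9, (5,3) g=2 f=7]
step 2: expand (5,3) (f=7, h=5) → closed; open now [(3,2) g=1 f=9, (4,1) g=1 f=9, (5,4) g=3 f=7, (6,3) g=3 f=7]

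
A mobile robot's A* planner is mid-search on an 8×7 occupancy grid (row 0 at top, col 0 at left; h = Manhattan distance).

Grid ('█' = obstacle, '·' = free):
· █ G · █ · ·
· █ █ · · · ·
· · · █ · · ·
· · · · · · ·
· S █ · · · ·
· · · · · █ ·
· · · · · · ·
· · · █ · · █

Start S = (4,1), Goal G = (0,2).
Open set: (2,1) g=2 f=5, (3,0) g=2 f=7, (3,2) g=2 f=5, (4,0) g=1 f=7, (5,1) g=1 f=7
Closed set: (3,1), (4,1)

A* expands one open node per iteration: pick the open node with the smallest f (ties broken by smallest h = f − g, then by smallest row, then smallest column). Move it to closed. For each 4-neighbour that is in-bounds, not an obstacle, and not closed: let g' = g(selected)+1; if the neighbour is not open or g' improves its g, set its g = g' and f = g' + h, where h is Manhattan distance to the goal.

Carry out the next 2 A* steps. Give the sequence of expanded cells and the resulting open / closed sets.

order=[(2,1) → (2,2)]; open=[(2,0) g=3 f=7, (3,0) g=2 f=7, (3,2) g=2 f=5, (4,0) g=1 f=7, (5,1) g=1 f=7]; closed=[(2,1), (2,2), (3,1), (4,1)]

step 1: expand (2,1) (f=5, h=3) → closed; open now [(2,0) g=3 f=7, (2,2) g=3 f=5, (3,0) g=2 f=7, (3,2) g=2 f=5, (4,0) g=1 f=7, (5,1) g=1 f=7]
step 2: expand (2,2) (f=5, h=2) → closed; open now [(2,0) g=3 f=7, (3,0) g=2 f=7, (3,2) g=2 f=5, (4,0) g=1 f=7, (5,1) g=1 f=7]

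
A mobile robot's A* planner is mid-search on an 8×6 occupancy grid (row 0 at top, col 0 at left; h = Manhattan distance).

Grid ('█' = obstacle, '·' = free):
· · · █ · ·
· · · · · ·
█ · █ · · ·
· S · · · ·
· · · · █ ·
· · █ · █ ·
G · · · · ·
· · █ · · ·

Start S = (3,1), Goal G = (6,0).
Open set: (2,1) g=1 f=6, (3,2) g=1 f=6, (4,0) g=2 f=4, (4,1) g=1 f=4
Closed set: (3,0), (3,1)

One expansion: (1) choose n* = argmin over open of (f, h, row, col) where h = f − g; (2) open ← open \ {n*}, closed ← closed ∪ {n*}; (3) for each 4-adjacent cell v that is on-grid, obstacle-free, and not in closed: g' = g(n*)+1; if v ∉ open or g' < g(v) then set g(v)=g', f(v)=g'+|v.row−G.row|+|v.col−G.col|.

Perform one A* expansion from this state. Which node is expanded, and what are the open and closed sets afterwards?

step 1: expand (4,0) (f=4, h=2) → closed; open now [(2,1) g=1 f=6, (3,2) g=1 f=6, (4,1) g=1 f=4, (5,0) g=3 f=4]

expanded=(4,0); open=[(2,1) g=1 f=6, (3,2) g=1 f=6, (4,1) g=1 f=4, (5,0) g=3 f=4]; closed=[(3,0), (3,1), (4,0)]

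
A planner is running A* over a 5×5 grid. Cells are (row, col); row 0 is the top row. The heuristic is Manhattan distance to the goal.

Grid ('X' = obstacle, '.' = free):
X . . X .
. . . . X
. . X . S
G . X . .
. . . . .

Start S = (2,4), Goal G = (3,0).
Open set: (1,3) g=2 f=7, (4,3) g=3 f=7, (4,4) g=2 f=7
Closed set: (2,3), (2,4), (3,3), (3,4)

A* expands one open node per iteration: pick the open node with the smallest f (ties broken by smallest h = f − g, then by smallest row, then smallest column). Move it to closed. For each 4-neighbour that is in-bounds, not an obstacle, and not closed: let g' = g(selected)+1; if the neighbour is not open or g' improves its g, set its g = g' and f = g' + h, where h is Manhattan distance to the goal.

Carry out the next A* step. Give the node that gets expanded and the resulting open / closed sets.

step 1: expand (4,3) (f=7, h=4) → closed; open now [(1,3) g=2 f=7, (4,2) g=4 f=7, (4,4) g=2 f=7]

expanded=(4,3); open=[(1,3) g=2 f=7, (4,2) g=4 f=7, (4,4) g=2 f=7]; closed=[(2,3), (2,4), (3,3), (3,4), (4,3)]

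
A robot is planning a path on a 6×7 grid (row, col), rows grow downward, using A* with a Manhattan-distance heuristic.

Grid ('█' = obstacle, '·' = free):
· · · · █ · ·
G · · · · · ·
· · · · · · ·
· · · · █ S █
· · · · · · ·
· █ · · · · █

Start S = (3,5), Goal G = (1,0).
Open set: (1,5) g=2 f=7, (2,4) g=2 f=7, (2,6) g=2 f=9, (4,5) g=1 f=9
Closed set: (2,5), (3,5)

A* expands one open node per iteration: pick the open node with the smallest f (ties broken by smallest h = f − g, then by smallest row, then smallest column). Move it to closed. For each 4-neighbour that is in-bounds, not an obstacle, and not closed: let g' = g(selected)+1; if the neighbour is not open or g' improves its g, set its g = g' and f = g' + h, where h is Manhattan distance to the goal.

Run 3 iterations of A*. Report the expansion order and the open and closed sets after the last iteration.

step 1: expand (1,5) (f=7, h=5) → closed; open now [(0,5) g=3 f=9, (1,4) g=3 f=7, (1,6) g=3 f=9, (2,4) g=2 f=7, (2,6) g=2 f=9, (4,5) g=1 f=9]
step 2: expand (1,4) (f=7, h=4) → closed; open now [(0,5) g=3 f=9, (1,3) g=4 f=7, (1,6) g=3 f=9, (2,4) g=2 f=7, (2,6) g=2 f=9, (4,5) g=1 f=9]
step 3: expand (1,3) (f=7, h=3) → closed; open now [(0,3) g=5 f=9, (0,5) g=3 f=9, (1,2) g=5 f=7, (1,6) g=3 f=9, (2,3) g=5 f=9, (2,4) g=2 f=7, (2,6) g=2 f=9, (4,5) g=1 f=9]

order=[(1,5) → (1,4) → (1,3)]; open=[(0,3) g=5 f=9, (0,5) g=3 f=9, (1,2) g=5 f=7, (1,6) g=3 f=9, (2,3) g=5 f=9, (2,4) g=2 f=7, (2,6) g=2 f=9, (4,5) g=1 f=9]; closed=[(1,3), (1,4), (1,5), (2,5), (3,5)]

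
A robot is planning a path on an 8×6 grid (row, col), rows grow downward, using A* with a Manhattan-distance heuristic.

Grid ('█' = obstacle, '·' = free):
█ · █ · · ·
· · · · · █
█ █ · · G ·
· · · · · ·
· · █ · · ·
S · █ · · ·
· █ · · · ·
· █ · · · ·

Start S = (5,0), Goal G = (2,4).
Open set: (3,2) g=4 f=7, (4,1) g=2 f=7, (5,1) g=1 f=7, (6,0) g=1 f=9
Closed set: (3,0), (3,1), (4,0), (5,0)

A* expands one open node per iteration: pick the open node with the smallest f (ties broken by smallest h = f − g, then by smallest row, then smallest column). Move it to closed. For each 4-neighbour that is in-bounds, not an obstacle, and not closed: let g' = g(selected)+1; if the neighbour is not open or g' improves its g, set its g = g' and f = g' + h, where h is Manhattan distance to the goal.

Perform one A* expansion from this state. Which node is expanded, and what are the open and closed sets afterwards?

expanded=(3,2); open=[(2,2) g=5 f=7, (3,3) g=5 f=7, (4,1) g=2 f=7, (5,1) g=1 f=7, (6,0) g=1 f=9]; closed=[(3,0), (3,1), (3,2), (4,0), (5,0)]

step 1: expand (3,2) (f=7, h=3) → closed; open now [(2,2) g=5 f=7, (3,3) g=5 f=7, (4,1) g=2 f=7, (5,1) g=1 f=7, (6,0) g=1 f=9]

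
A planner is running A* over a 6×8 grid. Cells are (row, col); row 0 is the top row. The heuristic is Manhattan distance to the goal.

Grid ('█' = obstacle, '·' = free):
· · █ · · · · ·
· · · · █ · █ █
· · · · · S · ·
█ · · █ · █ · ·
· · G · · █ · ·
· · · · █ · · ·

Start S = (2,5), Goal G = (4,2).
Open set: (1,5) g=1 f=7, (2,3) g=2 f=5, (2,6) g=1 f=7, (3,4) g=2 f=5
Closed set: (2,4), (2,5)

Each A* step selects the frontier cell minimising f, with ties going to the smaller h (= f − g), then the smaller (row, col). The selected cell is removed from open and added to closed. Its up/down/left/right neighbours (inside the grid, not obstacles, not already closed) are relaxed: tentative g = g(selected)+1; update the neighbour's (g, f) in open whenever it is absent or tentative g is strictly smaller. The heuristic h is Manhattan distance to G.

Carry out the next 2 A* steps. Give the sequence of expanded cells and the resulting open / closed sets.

order=[(2,3) → (2,2)]; open=[(1,2) g=4 f=7, (1,3) g=3 f=7, (1,5) g=1 f=7, (2,1) g=4 f=7, (2,6) g=1 f=7, (3,2) g=4 f=5, (3,4) g=2 f=5]; closed=[(2,2), (2,3), (2,4), (2,5)]

step 1: expand (2,3) (f=5, h=3) → closed; open now [(1,3) g=3 f=7, (1,5) g=1 f=7, (2,2) g=3 f=5, (2,6) g=1 f=7, (3,4) g=2 f=5]
step 2: expand (2,2) (f=5, h=2) → closed; open now [(1,2) g=4 f=7, (1,3) g=3 f=7, (1,5) g=1 f=7, (2,1) g=4 f=7, (2,6) g=1 f=7, (3,2) g=4 f=5, (3,4) g=2 f=5]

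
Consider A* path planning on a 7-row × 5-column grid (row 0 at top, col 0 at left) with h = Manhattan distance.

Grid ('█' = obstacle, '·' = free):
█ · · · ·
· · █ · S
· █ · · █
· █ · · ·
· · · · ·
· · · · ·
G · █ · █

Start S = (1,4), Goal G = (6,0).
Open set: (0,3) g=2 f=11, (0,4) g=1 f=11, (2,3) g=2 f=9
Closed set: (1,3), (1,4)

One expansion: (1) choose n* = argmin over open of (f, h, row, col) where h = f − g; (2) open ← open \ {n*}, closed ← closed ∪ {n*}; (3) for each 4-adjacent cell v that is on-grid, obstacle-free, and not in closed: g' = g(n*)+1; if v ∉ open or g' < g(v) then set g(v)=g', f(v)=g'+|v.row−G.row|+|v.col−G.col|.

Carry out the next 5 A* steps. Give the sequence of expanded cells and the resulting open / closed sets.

step 1: expand (2,3) (f=9, h=7) → closed; open now [(0,3) g=2 f=11, (0,4) g=1 f=11, (2,2) g=3 f=9, (3,3) g=3 f=9]
step 2: expand (2,2) (f=9, h=6) → closed; open now [(0,3) g=2 f=11, (0,4) g=1 f=11, (3,2) g=4 f=9, (3,3) g=3 f=9]
step 3: expand (3,2) (f=9, h=5) → closed; open now [(0,3) g=2 f=11, (0,4) g=1 f=11, (3,3) g=3 f=9, (4,2) g=5 f=9]
step 4: expand (4,2) (f=9, h=4) → closed; open now [(0,3) g=2 f=11, (0,4) g=1 f=11, (3,3) g=3 f=9, (4,1) g=6 f=9, (4,3) g=6 f=11, (5,2) g=6 f=9]
step 5: expand (4,1) (f=9, h=3) → closed; open now [(0,3) g=2 f=11, (0,4) g=1 f=11, (3,3) g=3 f=9, (4,0) g=7 f=9, (4,3) g=6 f=11, (5,1) g=7 f=9, (5,2) g=6 f=9]

order=[(2,3) → (2,2) → (3,2) → (4,2) → (4,1)]; open=[(0,3) g=2 f=11, (0,4) g=1 f=11, (3,3) g=3 f=9, (4,0) g=7 f=9, (4,3) g=6 f=11, (5,1) g=7 f=9, (5,2) g=6 f=9]; closed=[(1,3), (1,4), (2,2), (2,3), (3,2), (4,1), (4,2)]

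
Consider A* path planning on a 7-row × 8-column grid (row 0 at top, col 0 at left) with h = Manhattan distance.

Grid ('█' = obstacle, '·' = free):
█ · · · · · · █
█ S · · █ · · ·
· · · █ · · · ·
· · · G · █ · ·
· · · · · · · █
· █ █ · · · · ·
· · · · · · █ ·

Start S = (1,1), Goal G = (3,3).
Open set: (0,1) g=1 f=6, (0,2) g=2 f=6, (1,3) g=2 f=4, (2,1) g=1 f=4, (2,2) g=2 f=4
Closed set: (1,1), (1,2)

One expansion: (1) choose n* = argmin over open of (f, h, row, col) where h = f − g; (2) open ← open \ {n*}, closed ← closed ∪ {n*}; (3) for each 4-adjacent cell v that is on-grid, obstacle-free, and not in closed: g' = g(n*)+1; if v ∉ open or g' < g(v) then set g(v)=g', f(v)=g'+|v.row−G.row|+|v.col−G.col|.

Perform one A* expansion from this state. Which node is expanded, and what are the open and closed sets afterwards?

expanded=(1,3); open=[(0,1) g=1 f=6, (0,2) g=2 f=6, (0,3) g=3 f=6, (2,1) g=1 f=4, (2,2) g=2 f=4]; closed=[(1,1), (1,2), (1,3)]

step 1: expand (1,3) (f=4, h=2) → closed; open now [(0,1) g=1 f=6, (0,2) g=2 f=6, (0,3) g=3 f=6, (2,1) g=1 f=4, (2,2) g=2 f=4]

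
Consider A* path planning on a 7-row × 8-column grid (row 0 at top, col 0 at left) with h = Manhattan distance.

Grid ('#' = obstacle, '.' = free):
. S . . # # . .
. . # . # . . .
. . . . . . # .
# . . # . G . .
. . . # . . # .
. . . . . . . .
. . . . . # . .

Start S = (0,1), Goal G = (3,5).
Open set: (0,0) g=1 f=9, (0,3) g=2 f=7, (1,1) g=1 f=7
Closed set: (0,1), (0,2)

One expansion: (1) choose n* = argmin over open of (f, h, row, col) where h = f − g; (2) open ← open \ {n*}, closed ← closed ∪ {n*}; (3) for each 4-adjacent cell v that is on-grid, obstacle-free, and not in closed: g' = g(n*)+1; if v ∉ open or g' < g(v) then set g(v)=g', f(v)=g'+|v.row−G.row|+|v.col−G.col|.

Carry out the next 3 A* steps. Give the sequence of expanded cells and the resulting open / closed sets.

order=[(0,3) → (1,3) → (2,3)]; open=[(0,0) g=1 f=9, (1,1) g=1 f=7, (2,2) g=5 f=9, (2,4) g=5 f=7]; closed=[(0,1), (0,2), (0,3), (1,3), (2,3)]

step 1: expand (0,3) (f=7, h=5) → closed; open now [(0,0) g=1 f=9, (1,1) g=1 f=7, (1,3) g=3 f=7]
step 2: expand (1,3) (f=7, h=4) → closed; open now [(0,0) g=1 f=9, (1,1) g=1 f=7, (2,3) g=4 f=7]
step 3: expand (2,3) (f=7, h=3) → closed; open now [(0,0) g=1 f=9, (1,1) g=1 f=7, (2,2) g=5 f=9, (2,4) g=5 f=7]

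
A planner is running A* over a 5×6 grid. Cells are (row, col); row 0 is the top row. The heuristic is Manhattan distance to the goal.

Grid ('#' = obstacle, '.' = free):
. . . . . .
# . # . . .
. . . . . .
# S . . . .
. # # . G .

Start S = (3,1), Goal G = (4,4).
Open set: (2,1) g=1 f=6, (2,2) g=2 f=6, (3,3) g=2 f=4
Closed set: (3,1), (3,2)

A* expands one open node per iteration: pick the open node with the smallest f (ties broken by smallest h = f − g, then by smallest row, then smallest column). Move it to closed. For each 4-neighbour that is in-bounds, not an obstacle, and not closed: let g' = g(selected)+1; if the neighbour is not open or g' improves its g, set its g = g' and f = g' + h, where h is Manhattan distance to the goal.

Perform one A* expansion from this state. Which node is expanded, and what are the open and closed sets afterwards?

expanded=(3,3); open=[(2,1) g=1 f=6, (2,2) g=2 f=6, (2,3) g=3 f=6, (3,4) g=3 f=4, (4,3) g=3 f=4]; closed=[(3,1), (3,2), (3,3)]

step 1: expand (3,3) (f=4, h=2) → closed; open now [(2,1) g=1 f=6, (2,2) g=2 f=6, (2,3) g=3 f=6, (3,4) g=3 f=4, (4,3) g=3 f=4]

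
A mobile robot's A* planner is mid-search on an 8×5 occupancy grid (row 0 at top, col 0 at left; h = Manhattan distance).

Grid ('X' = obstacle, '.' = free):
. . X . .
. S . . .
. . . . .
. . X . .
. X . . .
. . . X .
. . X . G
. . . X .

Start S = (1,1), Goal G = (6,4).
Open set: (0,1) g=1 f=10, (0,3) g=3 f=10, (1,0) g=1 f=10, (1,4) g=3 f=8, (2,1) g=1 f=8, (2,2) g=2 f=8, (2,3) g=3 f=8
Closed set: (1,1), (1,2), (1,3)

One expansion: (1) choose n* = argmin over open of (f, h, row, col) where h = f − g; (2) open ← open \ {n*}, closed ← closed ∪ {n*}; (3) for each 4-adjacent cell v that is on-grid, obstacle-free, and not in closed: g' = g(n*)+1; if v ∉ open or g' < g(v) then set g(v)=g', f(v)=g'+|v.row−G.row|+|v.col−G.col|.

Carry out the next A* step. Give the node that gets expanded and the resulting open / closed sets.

expanded=(1,4); open=[(0,1) g=1 f=10, (0,3) g=3 f=10, (0,4) g=4 f=10, (1,0) g=1 f=10, (2,1) g=1 f=8, (2,2) g=2 f=8, (2,3) g=3 f=8, (2,4) g=4 f=8]; closed=[(1,1), (1,2), (1,3), (1,4)]

step 1: expand (1,4) (f=8, h=5) → closed; open now [(0,1) g=1 f=10, (0,3) g=3 f=10, (0,4) g=4 f=10, (1,0) g=1 f=10, (2,1) g=1 f=8, (2,2) g=2 f=8, (2,3) g=3 f=8, (2,4) g=4 f=8]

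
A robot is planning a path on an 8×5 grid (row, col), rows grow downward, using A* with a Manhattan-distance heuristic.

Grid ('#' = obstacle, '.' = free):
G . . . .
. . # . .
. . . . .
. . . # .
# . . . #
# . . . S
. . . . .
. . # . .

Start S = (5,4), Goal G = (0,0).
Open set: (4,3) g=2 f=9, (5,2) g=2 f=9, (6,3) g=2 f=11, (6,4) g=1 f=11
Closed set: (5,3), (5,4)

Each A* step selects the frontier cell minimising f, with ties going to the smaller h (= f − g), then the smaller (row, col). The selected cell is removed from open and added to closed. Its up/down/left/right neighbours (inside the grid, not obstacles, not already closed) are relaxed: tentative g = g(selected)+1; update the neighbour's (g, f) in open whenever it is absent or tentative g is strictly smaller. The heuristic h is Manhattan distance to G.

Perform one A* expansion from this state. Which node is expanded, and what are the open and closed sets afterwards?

step 1: expand (4,3) (f=9, h=7) → closed; open now [(4,2) g=3 f=9, (5,2) g=2 f=9, (6,3) g=2 f=11, (6,4) g=1 f=11]

expanded=(4,3); open=[(4,2) g=3 f=9, (5,2) g=2 f=9, (6,3) g=2 f=11, (6,4) g=1 f=11]; closed=[(4,3), (5,3), (5,4)]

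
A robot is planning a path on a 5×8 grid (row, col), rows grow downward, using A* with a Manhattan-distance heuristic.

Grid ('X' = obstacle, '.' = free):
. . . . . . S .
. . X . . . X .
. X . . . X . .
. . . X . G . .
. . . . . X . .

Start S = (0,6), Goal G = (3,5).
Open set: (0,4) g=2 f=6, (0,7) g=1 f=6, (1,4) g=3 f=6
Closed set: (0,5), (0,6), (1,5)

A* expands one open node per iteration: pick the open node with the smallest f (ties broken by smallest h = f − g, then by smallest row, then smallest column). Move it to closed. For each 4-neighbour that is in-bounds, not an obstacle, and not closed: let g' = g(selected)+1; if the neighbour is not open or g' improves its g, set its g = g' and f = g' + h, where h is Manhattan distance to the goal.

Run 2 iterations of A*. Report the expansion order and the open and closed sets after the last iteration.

step 1: expand (1,4) (f=6, h=3) → closed; open now [(0,4) g=2 f=6, (0,7) g=1 f=6, (1,3) g=4 f=8, (2,4) g=4 f=6]
step 2: expand (2,4) (f=6, h=2) → closed; open now [(0,4) g=2 f=6, (0,7) g=1 f=6, (1,3) g=4 f=8, (2,3) g=5 f=8, (3,4) g=5 f=6]

order=[(1,4) → (2,4)]; open=[(0,4) g=2 f=6, (0,7) g=1 f=6, (1,3) g=4 f=8, (2,3) g=5 f=8, (3,4) g=5 f=6]; closed=[(0,5), (0,6), (1,4), (1,5), (2,4)]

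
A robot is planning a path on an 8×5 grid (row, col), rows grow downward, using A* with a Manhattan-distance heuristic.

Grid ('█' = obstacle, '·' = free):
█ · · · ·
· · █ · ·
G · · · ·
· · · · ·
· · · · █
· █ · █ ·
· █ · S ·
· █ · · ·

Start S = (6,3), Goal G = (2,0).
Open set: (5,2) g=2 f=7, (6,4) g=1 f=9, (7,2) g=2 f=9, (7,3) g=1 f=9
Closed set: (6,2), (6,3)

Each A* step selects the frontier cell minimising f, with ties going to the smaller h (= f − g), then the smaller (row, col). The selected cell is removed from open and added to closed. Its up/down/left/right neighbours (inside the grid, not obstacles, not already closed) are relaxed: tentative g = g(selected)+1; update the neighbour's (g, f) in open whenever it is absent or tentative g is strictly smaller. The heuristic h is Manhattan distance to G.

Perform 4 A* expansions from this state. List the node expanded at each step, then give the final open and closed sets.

order=[(5,2) → (4,2) → (3,2) → (2,2)]; open=[(2,1) g=6 f=7, (2,3) g=6 f=9, (3,1) g=5 f=7, (3,3) g=5 f=9, (4,1) g=4 f=7, (4,3) g=4 f=9, (6,4) g=1 f=9, (7,2) g=2 f=9, (7,3) g=1 f=9]; closed=[(2,2), (3,2), (4,2), (5,2), (6,2), (6,3)]

step 1: expand (5,2) (f=7, h=5) → closed; open now [(4,2) g=3 f=7, (6,4) g=1 f=9, (7,2) g=2 f=9, (7,3) g=1 f=9]
step 2: expand (4,2) (f=7, h=4) → closed; open now [(3,2) g=4 f=7, (4,1) g=4 f=7, (4,3) g=4 f=9, (6,4) g=1 f=9, (7,2) g=2 f=9, (7,3) g=1 f=9]
step 3: expand (3,2) (f=7, h=3) → closed; open now [(2,2) g=5 f=7, (3,1) g=5 f=7, (3,3) g=5 f=9, (4,1) g=4 f=7, (4,3) g=4 f=9, (6,4) g=1 f=9, (7,2) g=2 f=9, (7,3) g=1 f=9]
step 4: expand (2,2) (f=7, h=2) → closed; open now [(2,1) g=6 f=7, (2,3) g=6 f=9, (3,1) g=5 f=7, (3,3) g=5 f=9, (4,1) g=4 f=7, (4,3) g=4 f=9, (6,4) g=1 f=9, (7,2) g=2 f=9, (7,3) g=1 f=9]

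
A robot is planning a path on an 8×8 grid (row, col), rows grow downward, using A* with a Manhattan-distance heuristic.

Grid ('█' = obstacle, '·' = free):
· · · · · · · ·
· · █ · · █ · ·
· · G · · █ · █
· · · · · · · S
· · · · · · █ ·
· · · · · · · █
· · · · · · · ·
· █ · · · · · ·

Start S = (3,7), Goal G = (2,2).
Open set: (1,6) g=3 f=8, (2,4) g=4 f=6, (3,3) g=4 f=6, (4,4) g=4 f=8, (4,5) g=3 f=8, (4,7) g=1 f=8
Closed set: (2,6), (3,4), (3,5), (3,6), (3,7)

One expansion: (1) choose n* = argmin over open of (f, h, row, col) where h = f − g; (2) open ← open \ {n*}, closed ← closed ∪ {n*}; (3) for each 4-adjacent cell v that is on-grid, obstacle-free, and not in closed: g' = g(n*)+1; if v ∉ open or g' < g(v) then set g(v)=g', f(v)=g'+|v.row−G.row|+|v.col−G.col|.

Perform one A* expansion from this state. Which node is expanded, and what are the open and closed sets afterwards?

step 1: expand (2,4) (f=6, h=2) → closed; open now [(1,4) g=5 f=8, (1,6) g=3 f=8, (2,3) g=5 f=6, (3,3) g=4 f=6, (4,4) g=4 f=8, (4,5) g=3 f=8, (4,7) g=1 f=8]

expanded=(2,4); open=[(1,4) g=5 f=8, (1,6) g=3 f=8, (2,3) g=5 f=6, (3,3) g=4 f=6, (4,4) g=4 f=8, (4,5) g=3 f=8, (4,7) g=1 f=8]; closed=[(2,4), (2,6), (3,4), (3,5), (3,6), (3,7)]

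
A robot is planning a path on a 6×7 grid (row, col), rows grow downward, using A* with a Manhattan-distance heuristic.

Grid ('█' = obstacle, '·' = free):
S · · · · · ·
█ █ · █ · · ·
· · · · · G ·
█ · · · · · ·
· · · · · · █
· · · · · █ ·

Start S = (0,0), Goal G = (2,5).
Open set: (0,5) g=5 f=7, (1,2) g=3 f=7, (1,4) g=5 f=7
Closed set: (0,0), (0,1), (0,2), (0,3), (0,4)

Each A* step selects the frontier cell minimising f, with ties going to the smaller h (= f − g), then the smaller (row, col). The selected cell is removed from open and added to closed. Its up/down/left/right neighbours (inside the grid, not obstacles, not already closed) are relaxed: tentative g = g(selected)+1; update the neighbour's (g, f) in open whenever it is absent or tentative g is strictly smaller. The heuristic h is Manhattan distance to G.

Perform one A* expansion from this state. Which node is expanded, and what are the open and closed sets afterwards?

expanded=(0,5); open=[(0,6) g=6 f=9, (1,2) g=3 f=7, (1,4) g=5 f=7, (1,5) g=6 f=7]; closed=[(0,0), (0,1), (0,2), (0,3), (0,4), (0,5)]

step 1: expand (0,5) (f=7, h=2) → closed; open now [(0,6) g=6 f=9, (1,2) g=3 f=7, (1,4) g=5 f=7, (1,5) g=6 f=7]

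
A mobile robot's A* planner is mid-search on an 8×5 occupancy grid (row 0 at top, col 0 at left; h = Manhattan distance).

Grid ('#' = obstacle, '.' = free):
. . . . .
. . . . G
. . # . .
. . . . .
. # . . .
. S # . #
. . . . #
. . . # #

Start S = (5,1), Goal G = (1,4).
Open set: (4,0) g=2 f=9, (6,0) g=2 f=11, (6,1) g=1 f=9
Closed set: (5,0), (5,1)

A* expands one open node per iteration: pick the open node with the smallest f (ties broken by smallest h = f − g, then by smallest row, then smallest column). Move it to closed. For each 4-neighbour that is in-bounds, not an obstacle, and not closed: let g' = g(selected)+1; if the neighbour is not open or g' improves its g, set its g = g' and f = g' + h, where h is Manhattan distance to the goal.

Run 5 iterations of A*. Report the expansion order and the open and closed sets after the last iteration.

order=[(4,0) → (3,0) → (2,0) → (1,0) → (1,1)]; open=[(0,0) g=6 f=11, (0,1) g=7 f=11, (1,2) g=7 f=9, (2,1) g=5 f=9, (3,1) g=4 f=9, (6,0) g=2 f=11, (6,1) g=1 f=9]; closed=[(1,0), (1,1), (2,0), (3,0), (4,0), (5,0), (5,1)]

step 1: expand (4,0) (f=9, h=7) → closed; open now [(3,0) g=3 f=9, (6,0) g=2 f=11, (6,1) g=1 f=9]
step 2: expand (3,0) (f=9, h=6) → closed; open now [(2,0) g=4 f=9, (3,1) g=4 f=9, (6,0) g=2 f=11, (6,1) g=1 f=9]
step 3: expand (2,0) (f=9, h=5) → closed; open now [(1,0) g=5 f=9, (2,1) g=5 f=9, (3,1) g=4 f=9, (6,0) g=2 f=11, (6,1) g=1 f=9]
step 4: expand (1,0) (f=9, h=4) → closed; open now [(0,0) g=6 f=11, (1,1) g=6 f=9, (2,1) g=5 f=9, (3,1) g=4 f=9, (6,0) g=2 f=11, (6,1) g=1 f=9]
step 5: expand (1,1) (f=9, h=3) → closed; open now [(0,0) g=6 f=11, (0,1) g=7 f=11, (1,2) g=7 f=9, (2,1) g=5 f=9, (3,1) g=4 f=9, (6,0) g=2 f=11, (6,1) g=1 f=9]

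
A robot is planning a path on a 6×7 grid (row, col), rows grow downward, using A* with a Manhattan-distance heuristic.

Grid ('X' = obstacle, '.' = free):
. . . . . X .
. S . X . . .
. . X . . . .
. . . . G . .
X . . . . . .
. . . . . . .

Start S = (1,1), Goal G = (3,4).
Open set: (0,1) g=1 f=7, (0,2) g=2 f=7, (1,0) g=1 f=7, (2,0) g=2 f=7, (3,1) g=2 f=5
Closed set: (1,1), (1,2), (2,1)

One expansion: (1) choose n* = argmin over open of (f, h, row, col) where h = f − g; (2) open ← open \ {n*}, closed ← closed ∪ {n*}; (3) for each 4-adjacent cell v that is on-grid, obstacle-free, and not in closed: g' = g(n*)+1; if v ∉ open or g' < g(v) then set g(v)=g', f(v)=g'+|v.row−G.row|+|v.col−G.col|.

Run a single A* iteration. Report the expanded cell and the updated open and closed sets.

expanded=(3,1); open=[(0,1) g=1 f=7, (0,2) g=2 f=7, (1,0) g=1 f=7, (2,0) g=2 f=7, (3,0) g=3 f=7, (3,2) g=3 f=5, (4,1) g=3 f=7]; closed=[(1,1), (1,2), (2,1), (3,1)]

step 1: expand (3,1) (f=5, h=3) → closed; open now [(0,1) g=1 f=7, (0,2) g=2 f=7, (1,0) g=1 f=7, (2,0) g=2 f=7, (3,0) g=3 f=7, (3,2) g=3 f=5, (4,1) g=3 f=7]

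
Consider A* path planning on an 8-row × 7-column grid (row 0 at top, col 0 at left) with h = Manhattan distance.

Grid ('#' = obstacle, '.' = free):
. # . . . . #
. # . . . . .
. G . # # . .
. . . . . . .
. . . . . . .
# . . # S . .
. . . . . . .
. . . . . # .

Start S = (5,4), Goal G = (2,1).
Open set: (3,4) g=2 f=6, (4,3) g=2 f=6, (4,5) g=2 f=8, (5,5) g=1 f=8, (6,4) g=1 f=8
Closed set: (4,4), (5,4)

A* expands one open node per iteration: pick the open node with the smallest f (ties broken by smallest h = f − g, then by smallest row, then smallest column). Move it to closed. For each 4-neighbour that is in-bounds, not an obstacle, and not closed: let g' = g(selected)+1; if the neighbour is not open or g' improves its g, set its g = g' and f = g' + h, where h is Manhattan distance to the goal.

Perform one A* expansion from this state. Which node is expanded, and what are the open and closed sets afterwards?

expanded=(3,4); open=[(3,3) g=3 f=6, (3,5) g=3 f=8, (4,3) g=2 f=6, (4,5) g=2 f=8, (5,5) g=1 f=8, (6,4) g=1 f=8]; closed=[(3,4), (4,4), (5,4)]

step 1: expand (3,4) (f=6, h=4) → closed; open now [(3,3) g=3 f=6, (3,5) g=3 f=8, (4,3) g=2 f=6, (4,5) g=2 f=8, (5,5) g=1 f=8, (6,4) g=1 f=8]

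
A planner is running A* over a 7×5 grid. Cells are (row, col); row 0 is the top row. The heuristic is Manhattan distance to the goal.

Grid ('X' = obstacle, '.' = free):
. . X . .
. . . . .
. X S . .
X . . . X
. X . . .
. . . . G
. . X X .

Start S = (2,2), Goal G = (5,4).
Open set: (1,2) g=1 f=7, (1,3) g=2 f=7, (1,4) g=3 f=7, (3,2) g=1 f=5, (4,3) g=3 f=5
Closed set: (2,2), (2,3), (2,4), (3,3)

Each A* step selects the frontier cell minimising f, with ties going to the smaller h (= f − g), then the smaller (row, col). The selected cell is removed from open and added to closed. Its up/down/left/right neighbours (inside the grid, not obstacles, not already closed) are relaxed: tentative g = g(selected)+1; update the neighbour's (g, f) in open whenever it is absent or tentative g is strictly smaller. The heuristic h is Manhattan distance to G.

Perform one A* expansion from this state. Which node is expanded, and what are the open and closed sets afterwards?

expanded=(4,3); open=[(1,2) g=1 f=7, (1,3) g=2 f=7, (1,4) g=3 f=7, (3,2) g=1 f=5, (4,2) g=4 f=7, (4,4) g=4 f=5, (5,3) g=4 f=5]; closed=[(2,2), (2,3), (2,4), (3,3), (4,3)]

step 1: expand (4,3) (f=5, h=2) → closed; open now [(1,2) g=1 f=7, (1,3) g=2 f=7, (1,4) g=3 f=7, (3,2) g=1 f=5, (4,2) g=4 f=7, (4,4) g=4 f=5, (5,3) g=4 f=5]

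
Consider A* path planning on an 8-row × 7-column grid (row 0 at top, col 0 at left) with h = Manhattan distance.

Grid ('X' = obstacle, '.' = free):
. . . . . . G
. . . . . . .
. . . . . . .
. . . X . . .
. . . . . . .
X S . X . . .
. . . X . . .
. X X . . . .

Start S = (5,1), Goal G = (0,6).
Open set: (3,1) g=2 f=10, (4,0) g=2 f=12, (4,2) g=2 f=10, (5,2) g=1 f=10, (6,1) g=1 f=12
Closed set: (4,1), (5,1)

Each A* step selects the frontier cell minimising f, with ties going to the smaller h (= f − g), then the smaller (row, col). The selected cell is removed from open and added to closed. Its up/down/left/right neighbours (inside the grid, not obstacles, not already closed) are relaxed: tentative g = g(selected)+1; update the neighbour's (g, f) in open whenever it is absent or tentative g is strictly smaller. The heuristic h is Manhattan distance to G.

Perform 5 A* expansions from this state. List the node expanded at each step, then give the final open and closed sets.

step 1: expand (3,1) (f=10, h=8) → closed; open now [(2,1) g=3 f=10, (3,0) g=3 f=12, (3,2) g=3 f=10, (4,0) g=2 f=12, (4,2) g=2 f=10, (5,2) g=1 f=10, (6,1) g=1 f=12]
step 2: expand (2,1) (f=10, h=7) → closed; open now [(1,1) g=4 f=10, (2,0) g=4 f=12, (2,2) g=4 f=10, (3,0) g=3 f=12, (3,2) g=3 f=10, (4,0) g=2 f=12, (4,2) g=2 f=10, (5,2) g=1 f=10, (6,1) g=1 f=12]
step 3: expand (1,1) (f=10, h=6) → closed; open now [(0,1) g=5 f=10, (1,0) g=5 f=12, (1,2) g=5 f=10, (2,0) g=4 f=12, (2,2) g=4 f=10, (3,0) g=3 f=12, (3,2) g=3 f=10, (4,0) g=2 f=12, (4,2) g=2 f=10, (5,2) g=1 f=10, (6,1) g=1 f=12]
step 4: expand (0,1) (f=10, h=5) → closed; open now [(0,0) g=6 f=12, (0,2) g=6 f=10, (1,0) g=5 f=12, (1,2) g=5 f=10, (2,0) g=4 f=12, (2,2) g=4 f=10, (3,0) g=3 f=12, (3,2) g=3 f=10, (4,0) g=2 f=12, (4,2) g=2 f=10, (5,2) g=1 f=10, (6,1) g=1 f=12]
step 5: expand (0,2) (f=10, h=4) → closed; open now [(0,0) g=6 f=12, (0,3) g=7 f=10, (1,0) g=5 f=12, (1,2) g=5 f=10, (2,0) g=4 f=12, (2,2) g=4 f=10, (3,0) g=3 f=12, (3,2) g=3 f=10, (4,0) g=2 f=12, (4,2) g=2 f=10, (5,2) g=1 f=10, (6,1) g=1 f=12]

order=[(3,1) → (2,1) → (1,1) → (0,1) → (0,2)]; open=[(0,0) g=6 f=12, (0,3) g=7 f=10, (1,0) g=5 f=12, (1,2) g=5 f=10, (2,0) g=4 f=12, (2,2) g=4 f=10, (3,0) g=3 f=12, (3,2) g=3 f=10, (4,0) g=2 f=12, (4,2) g=2 f=10, (5,2) g=1 f=10, (6,1) g=1 f=12]; closed=[(0,1), (0,2), (1,1), (2,1), (3,1), (4,1), (5,1)]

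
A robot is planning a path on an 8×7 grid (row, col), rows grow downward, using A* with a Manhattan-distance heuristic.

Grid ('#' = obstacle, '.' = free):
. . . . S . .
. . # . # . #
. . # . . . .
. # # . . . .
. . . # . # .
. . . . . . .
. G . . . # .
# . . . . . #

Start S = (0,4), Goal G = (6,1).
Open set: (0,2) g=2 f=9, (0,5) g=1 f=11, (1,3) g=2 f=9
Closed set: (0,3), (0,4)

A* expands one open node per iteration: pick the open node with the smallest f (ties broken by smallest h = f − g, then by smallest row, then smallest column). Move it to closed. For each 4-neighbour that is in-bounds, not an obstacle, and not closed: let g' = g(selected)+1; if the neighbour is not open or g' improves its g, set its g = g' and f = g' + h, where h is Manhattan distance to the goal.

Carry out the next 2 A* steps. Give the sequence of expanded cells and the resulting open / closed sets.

step 1: expand (0,2) (f=9, h=7) → closed; open now [(0,1) g=3 f=9, (0,5) g=1 f=11, (1,3) g=2 f=9]
step 2: expand (0,1) (f=9, h=6) → closed; open now [(0,0) g=4 f=11, (0,5) g=1 f=11, (1,1) g=4 f=9, (1,3) g=2 f=9]

order=[(0,2) → (0,1)]; open=[(0,0) g=4 f=11, (0,5) g=1 f=11, (1,1) g=4 f=9, (1,3) g=2 f=9]; closed=[(0,1), (0,2), (0,3), (0,4)]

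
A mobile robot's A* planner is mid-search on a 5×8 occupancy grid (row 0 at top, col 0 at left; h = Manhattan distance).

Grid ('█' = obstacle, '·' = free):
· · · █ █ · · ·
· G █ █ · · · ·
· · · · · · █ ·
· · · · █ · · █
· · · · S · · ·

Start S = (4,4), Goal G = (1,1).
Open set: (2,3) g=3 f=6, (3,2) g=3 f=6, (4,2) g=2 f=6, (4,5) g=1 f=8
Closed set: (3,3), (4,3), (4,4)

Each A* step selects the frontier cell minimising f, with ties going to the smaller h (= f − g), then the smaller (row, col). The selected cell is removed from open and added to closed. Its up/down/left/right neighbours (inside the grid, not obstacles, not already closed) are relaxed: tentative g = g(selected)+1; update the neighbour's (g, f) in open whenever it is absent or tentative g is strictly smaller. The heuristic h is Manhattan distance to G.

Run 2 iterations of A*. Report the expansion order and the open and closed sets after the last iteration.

order=[(2,3) → (2,2)]; open=[(2,1) g=5 f=6, (2,4) g=4 f=8, (3,2) g=3 f=6, (4,2) g=2 f=6, (4,5) g=1 f=8]; closed=[(2,2), (2,3), (3,3), (4,3), (4,4)]

step 1: expand (2,3) (f=6, h=3) → closed; open now [(2,2) g=4 f=6, (2,4) g=4 f=8, (3,2) g=3 f=6, (4,2) g=2 f=6, (4,5) g=1 f=8]
step 2: expand (2,2) (f=6, h=2) → closed; open now [(2,1) g=5 f=6, (2,4) g=4 f=8, (3,2) g=3 f=6, (4,2) g=2 f=6, (4,5) g=1 f=8]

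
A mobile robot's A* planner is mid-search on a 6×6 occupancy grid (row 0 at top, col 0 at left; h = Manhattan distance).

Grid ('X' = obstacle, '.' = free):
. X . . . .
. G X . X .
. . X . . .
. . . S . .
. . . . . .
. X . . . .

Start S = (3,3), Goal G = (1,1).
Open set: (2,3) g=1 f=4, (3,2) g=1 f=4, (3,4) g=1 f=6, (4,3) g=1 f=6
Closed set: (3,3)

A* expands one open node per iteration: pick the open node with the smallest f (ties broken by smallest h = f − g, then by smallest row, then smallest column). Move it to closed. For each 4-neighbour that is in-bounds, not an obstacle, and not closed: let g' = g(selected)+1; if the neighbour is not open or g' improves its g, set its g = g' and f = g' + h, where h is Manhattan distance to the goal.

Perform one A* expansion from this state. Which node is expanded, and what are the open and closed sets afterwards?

step 1: expand (2,3) (f=4, h=3) → closed; open now [(1,3) g=2 f=4, (2,4) g=2 f=6, (3,2) g=1 f=4, (3,4) g=1 f=6, (4,3) g=1 f=6]

expanded=(2,3); open=[(1,3) g=2 f=4, (2,4) g=2 f=6, (3,2) g=1 f=4, (3,4) g=1 f=6, (4,3) g=1 f=6]; closed=[(2,3), (3,3)]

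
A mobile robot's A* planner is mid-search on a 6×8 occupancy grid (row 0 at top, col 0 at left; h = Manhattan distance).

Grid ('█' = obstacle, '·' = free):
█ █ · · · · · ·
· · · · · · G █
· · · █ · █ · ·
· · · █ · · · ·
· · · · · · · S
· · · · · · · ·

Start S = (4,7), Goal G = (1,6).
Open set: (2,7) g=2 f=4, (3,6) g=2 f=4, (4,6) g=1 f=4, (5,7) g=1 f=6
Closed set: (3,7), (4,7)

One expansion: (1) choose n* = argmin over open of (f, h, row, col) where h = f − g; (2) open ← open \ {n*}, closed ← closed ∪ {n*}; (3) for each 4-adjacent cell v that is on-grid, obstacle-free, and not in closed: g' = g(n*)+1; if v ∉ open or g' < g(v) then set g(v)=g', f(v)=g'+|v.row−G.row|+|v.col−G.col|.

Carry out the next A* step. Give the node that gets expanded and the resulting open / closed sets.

expanded=(2,7); open=[(2,6) g=3 f=4, (3,6) g=2 f=4, (4,6) g=1 f=4, (5,7) g=1 f=6]; closed=[(2,7), (3,7), (4,7)]

step 1: expand (2,7) (f=4, h=2) → closed; open now [(2,6) g=3 f=4, (3,6) g=2 f=4, (4,6) g=1 f=4, (5,7) g=1 f=6]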